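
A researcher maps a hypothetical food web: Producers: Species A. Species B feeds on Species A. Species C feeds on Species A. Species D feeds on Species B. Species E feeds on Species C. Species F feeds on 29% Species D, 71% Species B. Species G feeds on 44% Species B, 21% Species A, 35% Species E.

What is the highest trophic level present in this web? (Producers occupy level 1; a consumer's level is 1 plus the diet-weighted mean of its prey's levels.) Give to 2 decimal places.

Species B: 1 + 1 = 2
Species C: 1 + 1 = 2
Species D: 1 + 2 = 3
Species E: 1 + 2 = 3
Species F: 1 + (0.29×3 + 0.71×2) = 3.29
Species G: 1 + (0.44×2 + 0.21×1 + 0.35×3) = 3.14

3.29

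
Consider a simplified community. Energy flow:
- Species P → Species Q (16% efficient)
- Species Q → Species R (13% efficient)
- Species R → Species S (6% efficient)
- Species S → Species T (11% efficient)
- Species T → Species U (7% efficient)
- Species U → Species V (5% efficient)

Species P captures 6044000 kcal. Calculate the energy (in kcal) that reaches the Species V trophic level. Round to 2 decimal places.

2.90 kcal

Species Q: 6044000 × 0.16 = 967040 kcal
Species R: 967040 × 0.13 = 125715.2 kcal
Species S: 125715.2 × 0.06 = 7542.912 kcal
Species T: 7542.912 × 0.11 = 829.72032 kcal
Species U: 829.72032 × 0.07 = 58.0804224 kcal
Species V: 58.0804224 × 0.05 = 2.90402112 kcal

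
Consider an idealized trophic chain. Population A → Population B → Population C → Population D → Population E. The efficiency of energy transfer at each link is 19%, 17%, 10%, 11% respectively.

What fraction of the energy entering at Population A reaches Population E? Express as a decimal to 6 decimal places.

0.000355

Product of link efficiencies: 0.19 × 0.17 × 0.1 × 0.11 = 0.0003553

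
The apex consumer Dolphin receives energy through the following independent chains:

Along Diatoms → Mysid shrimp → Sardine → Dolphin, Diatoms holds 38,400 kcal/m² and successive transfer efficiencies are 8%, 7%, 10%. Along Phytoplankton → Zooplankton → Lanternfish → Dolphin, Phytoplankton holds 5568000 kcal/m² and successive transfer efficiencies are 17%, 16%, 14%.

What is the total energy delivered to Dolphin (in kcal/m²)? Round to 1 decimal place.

Via Diatoms: 38400 × 0.08 × 0.07 × 0.1 = 21.504 kcal/m²
Via Phytoplankton: 5568000 × 0.17 × 0.16 × 0.14 = 21202.944 kcal/m²
Total at Dolphin: 21.504 + 21202.944 = 21224.448 kcal/m²

21224.4 kcal/m²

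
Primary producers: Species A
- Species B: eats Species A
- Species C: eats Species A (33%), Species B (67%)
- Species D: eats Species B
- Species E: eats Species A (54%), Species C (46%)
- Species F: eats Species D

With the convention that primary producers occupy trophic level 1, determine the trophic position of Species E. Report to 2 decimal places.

2.77

Species B: 1 + 1 = 2
Species C: 1 + (0.33×1 + 0.67×2) = 2.67
Species D: 1 + 2 = 3
Species E: 1 + (0.54×1 + 0.46×2.67) = 2.7682
Species F: 1 + 3 = 4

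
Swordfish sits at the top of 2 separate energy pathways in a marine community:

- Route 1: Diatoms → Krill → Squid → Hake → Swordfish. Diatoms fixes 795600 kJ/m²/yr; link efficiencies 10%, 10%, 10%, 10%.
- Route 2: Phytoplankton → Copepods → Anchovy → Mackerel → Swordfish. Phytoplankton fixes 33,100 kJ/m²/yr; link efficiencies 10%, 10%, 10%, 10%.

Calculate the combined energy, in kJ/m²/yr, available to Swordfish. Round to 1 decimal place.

82.9 kJ/m²/yr

Route 1: 795600 × 0.1 × 0.1 × 0.1 × 0.1 = 79.56 kJ/m²/yr
Route 2: 33100 × 0.1 × 0.1 × 0.1 × 0.1 = 3.31 kJ/m²/yr
Total at Swordfish: 79.56 + 3.31 = 82.87 kJ/m²/yr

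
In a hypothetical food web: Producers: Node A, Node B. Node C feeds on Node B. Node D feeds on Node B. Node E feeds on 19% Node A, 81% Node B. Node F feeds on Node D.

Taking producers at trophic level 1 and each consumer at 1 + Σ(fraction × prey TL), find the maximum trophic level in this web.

Node C: 1 + 1 = 2
Node D: 1 + 1 = 2
Node E: 1 + (0.19×1 + 0.81×1) = 2
Node F: 1 + 2 = 3

3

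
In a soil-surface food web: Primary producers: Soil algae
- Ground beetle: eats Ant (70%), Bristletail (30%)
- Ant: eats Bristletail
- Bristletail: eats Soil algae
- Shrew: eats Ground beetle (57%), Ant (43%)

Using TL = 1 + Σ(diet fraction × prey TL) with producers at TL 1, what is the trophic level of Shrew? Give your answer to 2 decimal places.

Bristletail: 1 + 1 = 2
Ant: 1 + 2 = 3
Ground beetle: 1 + (0.7×3 + 0.3×2) = 3.7
Shrew: 1 + (0.57×3.7 + 0.43×3) = 4.399

4.40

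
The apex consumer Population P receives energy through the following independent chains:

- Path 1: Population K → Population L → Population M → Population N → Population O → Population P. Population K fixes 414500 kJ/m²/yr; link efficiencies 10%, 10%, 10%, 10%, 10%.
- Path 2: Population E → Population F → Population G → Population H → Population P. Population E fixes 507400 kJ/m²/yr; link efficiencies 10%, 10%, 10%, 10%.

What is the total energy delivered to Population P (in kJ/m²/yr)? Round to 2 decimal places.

Path 1: 414500 × 0.1 × 0.1 × 0.1 × 0.1 × 0.1 = 4.145 kJ/m²/yr
Path 2: 507400 × 0.1 × 0.1 × 0.1 × 0.1 = 50.74 kJ/m²/yr
Total at Population P: 4.145 + 50.74 = 54.885 kJ/m²/yr

54.89 kJ/m²/yr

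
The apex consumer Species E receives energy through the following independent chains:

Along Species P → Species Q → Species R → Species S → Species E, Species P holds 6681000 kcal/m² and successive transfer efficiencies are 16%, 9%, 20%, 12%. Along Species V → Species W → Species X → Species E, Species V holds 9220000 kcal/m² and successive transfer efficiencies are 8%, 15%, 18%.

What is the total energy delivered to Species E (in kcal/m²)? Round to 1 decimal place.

22224.2 kcal/m²

Via Species P: 6681000 × 0.16 × 0.09 × 0.2 × 0.12 = 2308.9536 kcal/m²
Via Species V: 9220000 × 0.08 × 0.15 × 0.18 = 19915.2 kcal/m²
Total at Species E: 2308.9536 + 19915.2 = 22224.1536 kcal/m²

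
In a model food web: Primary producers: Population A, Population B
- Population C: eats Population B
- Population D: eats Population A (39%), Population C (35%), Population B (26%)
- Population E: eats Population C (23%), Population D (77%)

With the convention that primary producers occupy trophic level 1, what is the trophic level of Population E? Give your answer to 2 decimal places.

3.27

Population C: 1 + 1 = 2
Population D: 1 + (0.39×1 + 0.35×2 + 0.26×1) = 2.35
Population E: 1 + (0.23×2 + 0.77×2.35) = 3.2695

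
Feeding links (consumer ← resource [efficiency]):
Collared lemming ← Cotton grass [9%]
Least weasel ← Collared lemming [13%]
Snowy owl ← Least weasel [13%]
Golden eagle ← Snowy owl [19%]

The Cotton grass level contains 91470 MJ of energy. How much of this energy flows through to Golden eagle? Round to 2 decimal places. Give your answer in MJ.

26.43 MJ

Collared lemming: 91470 × 0.09 = 8232.3 MJ
Least weasel: 8232.3 × 0.13 = 1070.199 MJ
Snowy owl: 1070.199 × 0.13 = 139.12587 MJ
Golden eagle: 139.12587 × 0.19 = 26.4339153 MJ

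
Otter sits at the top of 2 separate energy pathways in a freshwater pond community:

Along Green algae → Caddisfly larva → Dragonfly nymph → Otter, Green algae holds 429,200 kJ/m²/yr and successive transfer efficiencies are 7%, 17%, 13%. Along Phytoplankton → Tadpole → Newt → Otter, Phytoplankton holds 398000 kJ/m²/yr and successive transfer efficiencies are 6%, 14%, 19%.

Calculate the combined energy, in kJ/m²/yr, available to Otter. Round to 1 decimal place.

Via Green algae: 429200 × 0.07 × 0.17 × 0.13 = 663.9724 kJ/m²/yr
Via Phytoplankton: 398000 × 0.06 × 0.14 × 0.19 = 635.208 kJ/m²/yr
Total at Otter: 663.9724 + 635.208 = 1299.1804 kJ/m²/yr

1299.2 kJ/m²/yr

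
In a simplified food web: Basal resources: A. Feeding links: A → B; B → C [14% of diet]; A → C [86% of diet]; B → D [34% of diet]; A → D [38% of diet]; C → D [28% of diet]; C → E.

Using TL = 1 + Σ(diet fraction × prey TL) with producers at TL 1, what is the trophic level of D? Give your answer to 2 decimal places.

B: 1 + 1 = 2
C: 1 + (0.14×2 + 0.86×1) = 2.14
D: 1 + (0.34×2 + 0.38×1 + 0.28×2.14) = 2.6592
E: 1 + 2.14 = 3.14

2.66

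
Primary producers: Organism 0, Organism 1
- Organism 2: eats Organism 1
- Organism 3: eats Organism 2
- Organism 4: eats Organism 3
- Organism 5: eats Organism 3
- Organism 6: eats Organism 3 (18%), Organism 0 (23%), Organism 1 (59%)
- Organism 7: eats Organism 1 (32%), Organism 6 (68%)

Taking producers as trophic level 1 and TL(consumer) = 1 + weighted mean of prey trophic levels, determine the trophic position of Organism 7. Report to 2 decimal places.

2.92

Organism 2: 1 + 1 = 2
Organism 3: 1 + 2 = 3
Organism 4: 1 + 3 = 4
Organism 5: 1 + 3 = 4
Organism 6: 1 + (0.18×3 + 0.23×1 + 0.59×1) = 2.36
Organism 7: 1 + (0.32×1 + 0.68×2.36) = 2.9248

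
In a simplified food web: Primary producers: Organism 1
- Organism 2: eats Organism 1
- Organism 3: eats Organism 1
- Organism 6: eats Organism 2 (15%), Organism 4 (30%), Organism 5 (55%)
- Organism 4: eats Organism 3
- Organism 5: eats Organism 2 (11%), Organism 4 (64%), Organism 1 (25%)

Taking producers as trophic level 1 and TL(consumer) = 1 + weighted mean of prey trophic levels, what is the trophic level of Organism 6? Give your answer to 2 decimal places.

4.06

Organism 2: 1 + 1 = 2
Organism 3: 1 + 1 = 2
Organism 4: 1 + 2 = 3
Organism 5: 1 + (0.11×2 + 0.64×3 + 0.25×1) = 3.39
Organism 6: 1 + (0.15×2 + 0.3×3 + 0.55×3.39) = 4.0645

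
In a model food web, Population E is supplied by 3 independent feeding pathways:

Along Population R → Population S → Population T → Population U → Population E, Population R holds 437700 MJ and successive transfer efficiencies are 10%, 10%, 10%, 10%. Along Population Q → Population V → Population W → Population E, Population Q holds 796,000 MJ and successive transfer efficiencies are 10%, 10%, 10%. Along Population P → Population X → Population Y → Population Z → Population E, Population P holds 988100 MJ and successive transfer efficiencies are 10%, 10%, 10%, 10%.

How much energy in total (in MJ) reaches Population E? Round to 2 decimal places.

Via Population R: 437700 × 0.1 × 0.1 × 0.1 × 0.1 = 43.77 MJ
Via Population Q: 796000 × 0.1 × 0.1 × 0.1 = 796 MJ
Via Population P: 988100 × 0.1 × 0.1 × 0.1 × 0.1 = 98.81 MJ
Total at Population E: 43.77 + 796 + 98.81 = 938.58 MJ

938.58 MJ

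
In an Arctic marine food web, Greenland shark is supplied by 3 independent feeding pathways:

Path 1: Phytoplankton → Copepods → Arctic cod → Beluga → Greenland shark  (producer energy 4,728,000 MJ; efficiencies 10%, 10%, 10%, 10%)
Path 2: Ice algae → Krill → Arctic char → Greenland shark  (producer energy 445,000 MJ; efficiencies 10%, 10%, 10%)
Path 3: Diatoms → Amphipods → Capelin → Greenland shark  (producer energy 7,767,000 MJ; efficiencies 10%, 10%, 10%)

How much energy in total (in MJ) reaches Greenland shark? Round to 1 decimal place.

8684.8 MJ

Path 1: 4728000 × 0.1 × 0.1 × 0.1 × 0.1 = 472.8 MJ
Path 2: 445000 × 0.1 × 0.1 × 0.1 = 445 MJ
Path 3: 7767000 × 0.1 × 0.1 × 0.1 = 7767 MJ
Total at Greenland shark: 472.8 + 445 + 7767 = 8684.8 MJ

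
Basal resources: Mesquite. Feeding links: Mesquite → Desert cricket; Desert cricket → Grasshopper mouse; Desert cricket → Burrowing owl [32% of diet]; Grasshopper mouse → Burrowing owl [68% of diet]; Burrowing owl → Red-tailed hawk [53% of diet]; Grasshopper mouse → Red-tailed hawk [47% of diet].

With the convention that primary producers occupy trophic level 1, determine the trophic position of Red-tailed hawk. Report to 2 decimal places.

4.36

Desert cricket: 1 + 1 = 2
Grasshopper mouse: 1 + 2 = 3
Burrowing owl: 1 + (0.32×2 + 0.68×3) = 3.68
Red-tailed hawk: 1 + (0.53×3.68 + 0.47×3) = 4.3604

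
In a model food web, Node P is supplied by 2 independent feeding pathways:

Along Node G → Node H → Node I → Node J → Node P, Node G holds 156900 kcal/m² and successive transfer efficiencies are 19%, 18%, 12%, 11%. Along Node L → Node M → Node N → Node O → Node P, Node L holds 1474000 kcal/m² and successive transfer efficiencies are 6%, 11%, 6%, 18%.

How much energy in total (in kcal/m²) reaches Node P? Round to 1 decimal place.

Via Node G: 156900 × 0.19 × 0.18 × 0.12 × 0.11 = 70.830936 kcal/m²
Via Node L: 1474000 × 0.06 × 0.11 × 0.06 × 0.18 = 105.06672 kcal/m²
Total at Node P: 70.830936 + 105.06672 = 175.897656 kcal/m²

175.9 kcal/m²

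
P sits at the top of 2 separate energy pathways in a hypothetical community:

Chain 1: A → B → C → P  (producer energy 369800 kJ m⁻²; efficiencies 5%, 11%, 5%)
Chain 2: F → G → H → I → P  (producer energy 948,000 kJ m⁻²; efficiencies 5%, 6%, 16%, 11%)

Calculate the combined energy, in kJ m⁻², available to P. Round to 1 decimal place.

151.7 kJ m⁻²

Chain 1: 369800 × 0.05 × 0.11 × 0.05 = 101.695 kJ m⁻²
Chain 2: 948000 × 0.05 × 0.06 × 0.16 × 0.11 = 50.0544 kJ m⁻²
Total at P: 101.695 + 50.0544 = 151.7494 kJ m⁻²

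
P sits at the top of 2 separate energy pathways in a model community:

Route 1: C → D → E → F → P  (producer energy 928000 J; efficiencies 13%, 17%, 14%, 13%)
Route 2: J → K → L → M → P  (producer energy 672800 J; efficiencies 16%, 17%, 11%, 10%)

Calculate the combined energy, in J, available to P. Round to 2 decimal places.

Route 1: 928000 × 0.13 × 0.17 × 0.14 × 0.13 = 373.26016 J
Route 2: 672800 × 0.16 × 0.17 × 0.11 × 0.1 = 201.30176 J
Total at P: 373.26016 + 201.30176 = 574.56192 J

574.56 J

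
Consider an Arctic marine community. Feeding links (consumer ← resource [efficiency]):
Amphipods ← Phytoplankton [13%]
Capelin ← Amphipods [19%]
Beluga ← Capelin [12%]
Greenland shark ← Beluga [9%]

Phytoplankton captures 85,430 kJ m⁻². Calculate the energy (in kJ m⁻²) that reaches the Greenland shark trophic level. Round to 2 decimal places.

22.79 kJ m⁻²

Amphipods: 85430 × 0.13 = 11105.9 kJ m⁻²
Capelin: 11105.9 × 0.19 = 2110.121 kJ m⁻²
Beluga: 2110.121 × 0.12 = 253.21452 kJ m⁻²
Greenland shark: 253.21452 × 0.09 = 22.7893068 kJ m⁻²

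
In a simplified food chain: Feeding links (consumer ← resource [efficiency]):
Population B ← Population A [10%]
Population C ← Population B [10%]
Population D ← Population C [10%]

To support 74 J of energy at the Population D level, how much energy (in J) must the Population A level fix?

Cumulative transfer efficiency: 0.1 × 0.1 × 0.1 = 0.001
Population A energy = 74 / 0.001 = 74000 J

74000 J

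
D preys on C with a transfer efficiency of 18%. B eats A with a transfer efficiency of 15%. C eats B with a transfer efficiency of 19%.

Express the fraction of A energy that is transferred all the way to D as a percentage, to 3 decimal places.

Product of link efficiencies: 0.15 × 0.19 × 0.18 = 0.00513
As a percentage: 0.00513 × 100 = 0.513%

0.513%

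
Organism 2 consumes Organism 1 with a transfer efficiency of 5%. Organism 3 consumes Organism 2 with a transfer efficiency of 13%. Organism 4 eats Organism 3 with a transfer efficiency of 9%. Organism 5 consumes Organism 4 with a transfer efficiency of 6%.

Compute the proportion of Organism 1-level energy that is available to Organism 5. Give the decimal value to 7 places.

0.0000351

Product of link efficiencies: 0.05 × 0.13 × 0.09 × 0.06 = 0.0000351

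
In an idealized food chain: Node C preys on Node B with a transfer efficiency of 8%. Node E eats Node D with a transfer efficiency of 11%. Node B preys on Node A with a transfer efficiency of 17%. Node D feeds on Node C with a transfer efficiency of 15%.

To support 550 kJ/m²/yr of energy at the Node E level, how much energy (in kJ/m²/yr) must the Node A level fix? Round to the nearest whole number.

Cumulative transfer efficiency: 0.17 × 0.08 × 0.15 × 0.11 = 0.0002244
Node A energy = 550 / 0.0002244 = 2450980 kJ/m²/yr

2450980 kJ/m²/yr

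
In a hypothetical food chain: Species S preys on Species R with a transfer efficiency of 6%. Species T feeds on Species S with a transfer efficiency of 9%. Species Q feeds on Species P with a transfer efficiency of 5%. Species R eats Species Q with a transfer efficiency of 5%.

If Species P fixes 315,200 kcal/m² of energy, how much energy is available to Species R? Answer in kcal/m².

788 kcal/m²

Species Q: 315200 × 0.05 = 15760 kcal/m²
Species R: 15760 × 0.05 = 788 kcal/m²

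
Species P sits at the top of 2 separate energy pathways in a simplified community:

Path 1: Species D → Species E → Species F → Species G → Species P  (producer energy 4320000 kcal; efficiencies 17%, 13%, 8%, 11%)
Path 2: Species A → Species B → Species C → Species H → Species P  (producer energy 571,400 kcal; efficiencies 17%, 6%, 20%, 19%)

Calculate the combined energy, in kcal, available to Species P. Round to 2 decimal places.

1061.63 kcal

Path 1: 4320000 × 0.17 × 0.13 × 0.08 × 0.11 = 840.1536 kcal
Path 2: 571400 × 0.17 × 0.06 × 0.2 × 0.19 = 221.47464 kcal
Total at Species P: 840.1536 + 221.47464 = 1061.62824 kcal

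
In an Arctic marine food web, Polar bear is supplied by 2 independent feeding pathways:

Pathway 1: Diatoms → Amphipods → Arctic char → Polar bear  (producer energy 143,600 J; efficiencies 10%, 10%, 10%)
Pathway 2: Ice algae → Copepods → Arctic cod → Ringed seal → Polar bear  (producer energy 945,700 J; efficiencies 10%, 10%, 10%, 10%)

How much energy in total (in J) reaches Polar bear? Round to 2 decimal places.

Pathway 1: 143600 × 0.1 × 0.1 × 0.1 = 143.6 J
Pathway 2: 945700 × 0.1 × 0.1 × 0.1 × 0.1 = 94.57 J
Total at Polar bear: 143.6 + 94.57 = 238.17 J

238.17 J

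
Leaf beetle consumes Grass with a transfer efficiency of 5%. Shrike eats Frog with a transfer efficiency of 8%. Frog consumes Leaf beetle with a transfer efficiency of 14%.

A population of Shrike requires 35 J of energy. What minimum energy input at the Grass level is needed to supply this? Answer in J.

Cumulative transfer efficiency: 0.05 × 0.14 × 0.08 = 0.00056
Grass energy = 35 / 0.00056 = 62500 J

62500 J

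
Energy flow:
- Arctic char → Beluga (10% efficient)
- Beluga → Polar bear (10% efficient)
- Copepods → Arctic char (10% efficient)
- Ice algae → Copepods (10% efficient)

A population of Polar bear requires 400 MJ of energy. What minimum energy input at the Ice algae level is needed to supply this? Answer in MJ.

4000000 MJ

Cumulative transfer efficiency: 0.1 × 0.1 × 0.1 × 0.1 = 0.0001
Ice algae energy = 400 / 0.0001 = 4000000 MJ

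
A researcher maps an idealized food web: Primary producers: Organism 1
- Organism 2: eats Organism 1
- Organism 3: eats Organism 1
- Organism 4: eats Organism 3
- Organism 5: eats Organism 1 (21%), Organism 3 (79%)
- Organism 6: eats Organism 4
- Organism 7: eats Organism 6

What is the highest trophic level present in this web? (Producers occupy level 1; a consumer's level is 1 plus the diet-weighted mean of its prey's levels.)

Organism 2: 1 + 1 = 2
Organism 3: 1 + 1 = 2
Organism 4: 1 + 2 = 3
Organism 5: 1 + (0.21×1 + 0.79×2) = 2.79
Organism 6: 1 + 3 = 4
Organism 7: 1 + 4 = 5

5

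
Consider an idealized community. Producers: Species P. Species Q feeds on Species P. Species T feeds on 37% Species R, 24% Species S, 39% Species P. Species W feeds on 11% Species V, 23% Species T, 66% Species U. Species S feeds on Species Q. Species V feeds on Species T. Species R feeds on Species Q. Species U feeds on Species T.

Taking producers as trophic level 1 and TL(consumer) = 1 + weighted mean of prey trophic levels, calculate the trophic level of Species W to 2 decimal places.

4.99

Species Q: 1 + 1 = 2
Species R: 1 + 2 = 3
Species S: 1 + 2 = 3
Species T: 1 + (0.37×3 + 0.24×3 + 0.39×1) = 3.22
Species U: 1 + 3.22 = 4.22
Species V: 1 + 3.22 = 4.22
Species W: 1 + (0.11×4.22 + 0.23×3.22 + 0.66×4.22) = 4.99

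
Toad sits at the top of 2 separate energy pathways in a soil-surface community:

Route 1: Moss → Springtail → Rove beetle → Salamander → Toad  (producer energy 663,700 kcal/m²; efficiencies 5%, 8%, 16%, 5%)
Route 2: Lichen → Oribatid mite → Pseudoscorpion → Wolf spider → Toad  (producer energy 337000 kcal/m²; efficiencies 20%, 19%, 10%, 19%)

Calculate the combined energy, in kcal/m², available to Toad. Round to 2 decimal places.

264.55 kcal/m²

Route 1: 663700 × 0.05 × 0.08 × 0.16 × 0.05 = 21.2384 kcal/m²
Route 2: 337000 × 0.2 × 0.19 × 0.1 × 0.19 = 243.314 kcal/m²
Total at Toad: 21.2384 + 243.314 = 264.5524 kcal/m²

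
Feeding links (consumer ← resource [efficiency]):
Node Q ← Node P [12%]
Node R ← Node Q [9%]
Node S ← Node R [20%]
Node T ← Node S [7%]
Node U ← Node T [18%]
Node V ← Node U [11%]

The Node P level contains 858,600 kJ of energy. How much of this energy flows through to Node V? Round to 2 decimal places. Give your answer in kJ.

Node Q: 858600 × 0.12 = 103032 kJ
Node R: 103032 × 0.09 = 9272.88 kJ
Node S: 9272.88 × 0.2 = 1854.576 kJ
Node T: 1854.576 × 0.07 = 129.82032 kJ
Node U: 129.82032 × 0.18 = 23.3676576 kJ
Node V: 23.3676576 × 0.11 = 2.570442336 kJ

2.57 kJ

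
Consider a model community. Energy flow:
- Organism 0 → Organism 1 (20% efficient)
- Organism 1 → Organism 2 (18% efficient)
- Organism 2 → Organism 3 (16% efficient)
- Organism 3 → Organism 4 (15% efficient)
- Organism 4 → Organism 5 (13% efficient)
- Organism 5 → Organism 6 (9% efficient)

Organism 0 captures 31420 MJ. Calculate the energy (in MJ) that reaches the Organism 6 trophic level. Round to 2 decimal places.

0.32 MJ

Organism 1: 31420 × 0.2 = 6284 MJ
Organism 2: 6284 × 0.18 = 1131.12 MJ
Organism 3: 1131.12 × 0.16 = 180.9792 MJ
Organism 4: 180.9792 × 0.15 = 27.14688 MJ
Organism 5: 27.14688 × 0.13 = 3.5290944 MJ
Organism 6: 3.5290944 × 0.09 = 0.317618496 MJ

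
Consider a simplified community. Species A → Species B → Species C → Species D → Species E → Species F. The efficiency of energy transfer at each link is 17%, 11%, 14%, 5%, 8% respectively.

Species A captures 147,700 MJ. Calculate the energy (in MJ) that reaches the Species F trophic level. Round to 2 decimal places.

1.55 MJ

Species B: 147700 × 0.17 = 25109 MJ
Species C: 25109 × 0.11 = 2761.99 MJ
Species D: 2761.99 × 0.14 = 386.6786 MJ
Species E: 386.6786 × 0.05 = 19.33393 MJ
Species F: 19.33393 × 0.08 = 1.5467144 MJ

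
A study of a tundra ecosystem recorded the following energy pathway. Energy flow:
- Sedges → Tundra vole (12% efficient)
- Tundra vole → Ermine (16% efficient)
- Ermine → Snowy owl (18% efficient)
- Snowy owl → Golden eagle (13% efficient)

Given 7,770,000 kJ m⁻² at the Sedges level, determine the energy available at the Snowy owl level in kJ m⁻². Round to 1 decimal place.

Tundra vole: 7770000 × 0.12 = 932400 kJ m⁻²
Ermine: 932400 × 0.16 = 149184 kJ m⁻²
Snowy owl: 149184 × 0.18 = 26853.12 kJ m⁻²

26853.1 kJ m⁻²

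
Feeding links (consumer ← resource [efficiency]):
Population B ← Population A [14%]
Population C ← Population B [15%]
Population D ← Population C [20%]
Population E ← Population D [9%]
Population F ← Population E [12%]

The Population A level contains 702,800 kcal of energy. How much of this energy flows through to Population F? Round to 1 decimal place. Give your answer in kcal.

31.9 kcal

Population B: 702800 × 0.14 = 98392 kcal
Population C: 98392 × 0.15 = 14758.8 kcal
Population D: 14758.8 × 0.2 = 2951.76 kcal
Population E: 2951.76 × 0.09 = 265.6584 kcal
Population F: 265.6584 × 0.12 = 31.879008 kcal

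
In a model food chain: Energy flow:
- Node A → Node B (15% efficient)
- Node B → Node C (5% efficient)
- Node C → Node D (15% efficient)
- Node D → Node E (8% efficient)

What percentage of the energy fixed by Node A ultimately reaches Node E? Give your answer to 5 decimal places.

0.00900%

Product of link efficiencies: 0.15 × 0.05 × 0.15 × 0.08 = 0.00009
As a percentage: 0.00009 × 100 = 0.00900%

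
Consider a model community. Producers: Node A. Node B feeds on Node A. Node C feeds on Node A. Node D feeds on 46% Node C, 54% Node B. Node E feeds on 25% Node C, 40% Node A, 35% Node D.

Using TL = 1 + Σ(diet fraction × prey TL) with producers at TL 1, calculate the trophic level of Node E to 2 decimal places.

Node B: 1 + 1 = 2
Node C: 1 + 1 = 2
Node D: 1 + (0.46×2 + 0.54×2) = 3
Node E: 1 + (0.25×2 + 0.4×1 + 0.35×3) = 2.95

2.95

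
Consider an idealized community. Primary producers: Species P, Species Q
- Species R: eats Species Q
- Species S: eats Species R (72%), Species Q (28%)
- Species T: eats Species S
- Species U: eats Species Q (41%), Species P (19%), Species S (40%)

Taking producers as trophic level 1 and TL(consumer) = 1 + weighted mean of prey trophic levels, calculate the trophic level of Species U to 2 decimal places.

2.69

Species R: 1 + 1 = 2
Species S: 1 + (0.72×2 + 0.28×1) = 2.72
Species T: 1 + 2.72 = 3.72
Species U: 1 + (0.41×1 + 0.19×1 + 0.4×2.72) = 2.688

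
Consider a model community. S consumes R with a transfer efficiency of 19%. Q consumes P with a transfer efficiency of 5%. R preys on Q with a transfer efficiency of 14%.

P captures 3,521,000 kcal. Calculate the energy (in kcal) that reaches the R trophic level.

24647 kcal

Q: 3521000 × 0.05 = 176050 kcal
R: 176050 × 0.14 = 24647 kcal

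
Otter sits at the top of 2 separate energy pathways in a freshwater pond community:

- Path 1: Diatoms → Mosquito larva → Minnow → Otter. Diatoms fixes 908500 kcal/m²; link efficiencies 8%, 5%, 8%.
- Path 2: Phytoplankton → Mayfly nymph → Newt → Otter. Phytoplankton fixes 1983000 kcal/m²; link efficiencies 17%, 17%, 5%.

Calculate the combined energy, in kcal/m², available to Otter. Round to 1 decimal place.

Path 1: 908500 × 0.08 × 0.05 × 0.08 = 290.72 kcal/m²
Path 2: 1983000 × 0.17 × 0.17 × 0.05 = 2865.435 kcal/m²
Total at Otter: 290.72 + 2865.435 = 3156.155 kcal/m²

3156.2 kcal/m²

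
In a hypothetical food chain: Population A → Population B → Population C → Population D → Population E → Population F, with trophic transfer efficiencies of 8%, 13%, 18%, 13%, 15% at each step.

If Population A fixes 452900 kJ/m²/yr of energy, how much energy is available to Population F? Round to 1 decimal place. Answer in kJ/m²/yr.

Population B: 452900 × 0.08 = 36232 kJ/m²/yr
Population C: 36232 × 0.13 = 4710.16 kJ/m²/yr
Population D: 4710.16 × 0.18 = 847.8288 kJ/m²/yr
Population E: 847.8288 × 0.13 = 110.217744 kJ/m²/yr
Population F: 110.217744 × 0.15 = 16.5326616 kJ/m²/yr

16.5 kJ/m²/yr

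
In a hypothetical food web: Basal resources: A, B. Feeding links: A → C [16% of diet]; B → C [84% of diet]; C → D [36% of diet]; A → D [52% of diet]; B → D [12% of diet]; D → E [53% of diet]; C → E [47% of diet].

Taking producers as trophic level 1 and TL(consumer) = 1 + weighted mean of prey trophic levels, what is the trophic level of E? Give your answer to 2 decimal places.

3.19

C: 1 + (0.16×1 + 0.84×1) = 2
D: 1 + (0.36×2 + 0.52×1 + 0.12×1) = 2.36
E: 1 + (0.53×2.36 + 0.47×2) = 3.1908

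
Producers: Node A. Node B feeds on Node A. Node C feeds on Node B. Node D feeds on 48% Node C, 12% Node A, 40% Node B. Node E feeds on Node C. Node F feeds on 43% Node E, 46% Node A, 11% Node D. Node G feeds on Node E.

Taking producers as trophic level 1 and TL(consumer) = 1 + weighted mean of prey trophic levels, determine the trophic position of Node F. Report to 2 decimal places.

Node B: 1 + 1 = 2
Node C: 1 + 2 = 3
Node D: 1 + (0.48×3 + 0.12×1 + 0.4×2) = 3.36
Node E: 1 + 3 = 4
Node F: 1 + (0.43×4 + 0.46×1 + 0.11×3.36) = 3.5496
Node G: 1 + 4 = 5

3.55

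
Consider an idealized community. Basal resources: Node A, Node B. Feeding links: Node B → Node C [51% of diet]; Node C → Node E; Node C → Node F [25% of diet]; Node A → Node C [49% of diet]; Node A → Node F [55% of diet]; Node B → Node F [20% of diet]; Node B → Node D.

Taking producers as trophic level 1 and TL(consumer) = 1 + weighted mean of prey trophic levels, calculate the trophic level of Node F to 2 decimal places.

2.25

Node C: 1 + (0.49×1 + 0.51×1) = 2
Node D: 1 + 1 = 2
Node E: 1 + 2 = 3
Node F: 1 + (0.2×1 + 0.55×1 + 0.25×2) = 2.25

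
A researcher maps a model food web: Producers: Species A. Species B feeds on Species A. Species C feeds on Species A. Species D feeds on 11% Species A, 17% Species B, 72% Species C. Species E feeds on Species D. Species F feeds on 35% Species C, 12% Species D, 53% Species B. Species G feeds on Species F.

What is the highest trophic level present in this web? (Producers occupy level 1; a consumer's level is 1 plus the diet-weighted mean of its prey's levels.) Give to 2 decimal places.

4.11

Species B: 1 + 1 = 2
Species C: 1 + 1 = 2
Species D: 1 + (0.11×1 + 0.17×2 + 0.72×2) = 2.89
Species E: 1 + 2.89 = 3.89
Species F: 1 + (0.35×2 + 0.12×2.89 + 0.53×2) = 3.1068
Species G: 1 + 3.1068 = 4.1068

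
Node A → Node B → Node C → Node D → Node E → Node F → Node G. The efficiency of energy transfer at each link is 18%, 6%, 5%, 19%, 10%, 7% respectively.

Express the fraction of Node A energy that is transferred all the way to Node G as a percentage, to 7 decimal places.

Product of link efficiencies: 0.18 × 0.06 × 0.05 × 0.19 × 0.1 × 0.07 = 0.0000007182
As a percentage: 0.0000007182 × 100 = 0.0000718%

0.0000718%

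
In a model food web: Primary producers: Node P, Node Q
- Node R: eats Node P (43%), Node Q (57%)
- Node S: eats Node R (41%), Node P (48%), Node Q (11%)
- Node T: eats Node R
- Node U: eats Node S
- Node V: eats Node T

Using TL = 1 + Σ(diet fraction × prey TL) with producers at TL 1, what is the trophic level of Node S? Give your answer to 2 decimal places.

Node R: 1 + (0.43×1 + 0.57×1) = 2
Node S: 1 + (0.41×2 + 0.48×1 + 0.11×1) = 2.41
Node T: 1 + 2 = 3
Node U: 1 + 2.41 = 3.41
Node V: 1 + 3 = 4

2.41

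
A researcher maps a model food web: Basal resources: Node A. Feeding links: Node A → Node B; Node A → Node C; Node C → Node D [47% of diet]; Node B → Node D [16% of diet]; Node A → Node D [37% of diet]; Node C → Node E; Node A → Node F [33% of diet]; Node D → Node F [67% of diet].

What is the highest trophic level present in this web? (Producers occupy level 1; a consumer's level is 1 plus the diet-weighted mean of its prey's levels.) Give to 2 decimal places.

Node B: 1 + 1 = 2
Node C: 1 + 1 = 2
Node D: 1 + (0.47×2 + 0.16×2 + 0.37×1) = 2.63
Node E: 1 + 2 = 3
Node F: 1 + (0.33×1 + 0.67×2.63) = 3.0921

3.09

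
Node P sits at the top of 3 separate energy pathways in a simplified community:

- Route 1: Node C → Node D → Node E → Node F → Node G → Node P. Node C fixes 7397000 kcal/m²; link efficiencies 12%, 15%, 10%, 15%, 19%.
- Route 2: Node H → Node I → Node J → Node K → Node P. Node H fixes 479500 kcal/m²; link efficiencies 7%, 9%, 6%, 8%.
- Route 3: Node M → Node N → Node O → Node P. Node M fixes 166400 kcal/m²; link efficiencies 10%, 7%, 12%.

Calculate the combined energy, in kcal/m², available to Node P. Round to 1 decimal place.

533.7 kcal/m²

Route 1: 7397000 × 0.12 × 0.15 × 0.1 × 0.15 × 0.19 = 379.4661 kcal/m²
Route 2: 479500 × 0.07 × 0.09 × 0.06 × 0.08 = 14.50008 kcal/m²
Route 3: 166400 × 0.1 × 0.07 × 0.12 = 139.776 kcal/m²
Total at Node P: 379.4661 + 14.50008 + 139.776 = 533.74218 kcal/m²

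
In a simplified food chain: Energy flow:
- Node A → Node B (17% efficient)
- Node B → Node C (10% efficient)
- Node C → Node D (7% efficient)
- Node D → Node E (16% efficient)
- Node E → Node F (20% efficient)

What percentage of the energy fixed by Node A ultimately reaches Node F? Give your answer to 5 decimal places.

Product of link efficiencies: 0.17 × 0.1 × 0.07 × 0.16 × 0.2 = 0.00003808
As a percentage: 0.00003808 × 100 = 0.00381%

0.00381%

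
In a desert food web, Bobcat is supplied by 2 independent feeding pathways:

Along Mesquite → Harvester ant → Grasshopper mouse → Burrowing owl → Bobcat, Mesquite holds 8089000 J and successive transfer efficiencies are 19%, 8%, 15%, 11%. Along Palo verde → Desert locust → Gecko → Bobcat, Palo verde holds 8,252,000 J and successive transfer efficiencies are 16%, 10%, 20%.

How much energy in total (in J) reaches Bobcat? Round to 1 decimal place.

28435.1 J

Via Mesquite: 8089000 × 0.19 × 0.08 × 0.15 × 0.11 = 2028.7212 J
Via Palo verde: 8252000 × 0.16 × 0.1 × 0.2 = 26406.4 J
Total at Bobcat: 2028.7212 + 26406.4 = 28435.1212 J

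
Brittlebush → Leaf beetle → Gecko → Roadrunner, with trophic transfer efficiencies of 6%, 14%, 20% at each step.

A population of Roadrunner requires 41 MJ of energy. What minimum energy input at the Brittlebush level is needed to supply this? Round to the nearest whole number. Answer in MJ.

Cumulative transfer efficiency: 0.06 × 0.14 × 0.2 = 0.00168
Brittlebush energy = 41 / 0.00168 = 24405 MJ

24405 MJ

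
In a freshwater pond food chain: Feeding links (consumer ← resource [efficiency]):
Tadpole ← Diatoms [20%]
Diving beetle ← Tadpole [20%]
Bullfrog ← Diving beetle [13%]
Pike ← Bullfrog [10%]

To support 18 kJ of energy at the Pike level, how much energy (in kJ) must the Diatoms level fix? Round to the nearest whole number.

Cumulative transfer efficiency: 0.2 × 0.2 × 0.13 × 0.1 = 0.00052
Diatoms energy = 18 / 0.00052 = 34615 kJ

34615 kJ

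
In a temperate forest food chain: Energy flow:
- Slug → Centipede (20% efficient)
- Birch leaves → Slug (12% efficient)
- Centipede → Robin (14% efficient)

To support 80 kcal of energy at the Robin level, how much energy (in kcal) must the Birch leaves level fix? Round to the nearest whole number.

Cumulative transfer efficiency: 0.12 × 0.2 × 0.14 = 0.00336
Birch leaves energy = 80 / 0.00336 = 23810 kcal

23810 kcal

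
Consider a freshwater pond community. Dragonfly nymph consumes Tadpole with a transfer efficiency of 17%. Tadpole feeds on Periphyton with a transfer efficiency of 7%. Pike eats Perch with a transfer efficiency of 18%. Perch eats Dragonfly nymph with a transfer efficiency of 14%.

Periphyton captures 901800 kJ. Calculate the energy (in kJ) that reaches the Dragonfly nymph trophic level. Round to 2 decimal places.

10731.42 kJ

Tadpole: 901800 × 0.07 = 63126 kJ
Dragonfly nymph: 63126 × 0.17 = 10731.42 kJ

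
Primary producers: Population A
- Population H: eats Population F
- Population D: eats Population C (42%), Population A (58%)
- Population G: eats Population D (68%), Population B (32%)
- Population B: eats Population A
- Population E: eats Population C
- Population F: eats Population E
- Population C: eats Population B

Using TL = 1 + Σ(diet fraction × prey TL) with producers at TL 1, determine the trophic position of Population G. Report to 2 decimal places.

3.57

Population B: 1 + 1 = 2
Population C: 1 + 2 = 3
Population D: 1 + (0.42×3 + 0.58×1) = 2.84
Population E: 1 + 3 = 4
Population F: 1 + 4 = 5
Population G: 1 + (0.68×2.84 + 0.32×2) = 3.5712
Population H: 1 + 5 = 6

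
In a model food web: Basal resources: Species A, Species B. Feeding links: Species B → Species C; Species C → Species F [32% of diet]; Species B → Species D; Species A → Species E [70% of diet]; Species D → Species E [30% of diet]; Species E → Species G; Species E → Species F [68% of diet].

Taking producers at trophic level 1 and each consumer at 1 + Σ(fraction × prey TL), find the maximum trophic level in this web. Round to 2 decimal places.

Species C: 1 + 1 = 2
Species D: 1 + 1 = 2
Species E: 1 + (0.3×2 + 0.7×1) = 2.3
Species F: 1 + (0.32×2 + 0.68×2.3) = 3.204
Species G: 1 + 2.3 = 3.3

3.30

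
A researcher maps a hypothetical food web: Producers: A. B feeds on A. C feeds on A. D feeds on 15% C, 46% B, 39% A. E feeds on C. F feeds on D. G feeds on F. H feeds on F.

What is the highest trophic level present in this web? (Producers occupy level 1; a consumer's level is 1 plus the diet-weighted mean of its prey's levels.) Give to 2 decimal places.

B: 1 + 1 = 2
C: 1 + 1 = 2
D: 1 + (0.15×2 + 0.46×2 + 0.39×1) = 2.61
E: 1 + 2 = 3
F: 1 + 2.61 = 3.61
G: 1 + 3.61 = 4.61
H: 1 + 3.61 = 4.61

4.61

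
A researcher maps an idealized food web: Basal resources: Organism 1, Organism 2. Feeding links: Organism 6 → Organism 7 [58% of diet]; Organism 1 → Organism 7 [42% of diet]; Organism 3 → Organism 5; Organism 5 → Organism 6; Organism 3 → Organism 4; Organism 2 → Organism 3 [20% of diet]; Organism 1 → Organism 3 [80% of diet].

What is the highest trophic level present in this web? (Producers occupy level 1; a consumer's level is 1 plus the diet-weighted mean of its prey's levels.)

Organism 3: 1 + (0.2×1 + 0.8×1) = 2
Organism 4: 1 + 2 = 3
Organism 5: 1 + 2 = 3
Organism 6: 1 + 3 = 4
Organism 7: 1 + (0.42×1 + 0.58×4) = 3.74

4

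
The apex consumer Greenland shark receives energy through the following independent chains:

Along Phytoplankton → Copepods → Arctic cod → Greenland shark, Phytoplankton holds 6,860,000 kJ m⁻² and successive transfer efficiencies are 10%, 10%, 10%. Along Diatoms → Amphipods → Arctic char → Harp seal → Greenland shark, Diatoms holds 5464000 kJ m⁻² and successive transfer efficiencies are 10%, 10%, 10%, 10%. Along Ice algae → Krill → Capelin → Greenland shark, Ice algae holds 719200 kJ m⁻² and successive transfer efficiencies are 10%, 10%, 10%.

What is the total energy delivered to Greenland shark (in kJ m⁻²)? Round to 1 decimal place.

Via Phytoplankton: 6860000 × 0.1 × 0.1 × 0.1 = 6860 kJ m⁻²
Via Diatoms: 5464000 × 0.1 × 0.1 × 0.1 × 0.1 = 546.4 kJ m⁻²
Via Ice algae: 719200 × 0.1 × 0.1 × 0.1 = 719.2 kJ m⁻²
Total at Greenland shark: 6860 + 546.4 + 719.2 = 8125.6 kJ m⁻²

8125.6 kJ m⁻²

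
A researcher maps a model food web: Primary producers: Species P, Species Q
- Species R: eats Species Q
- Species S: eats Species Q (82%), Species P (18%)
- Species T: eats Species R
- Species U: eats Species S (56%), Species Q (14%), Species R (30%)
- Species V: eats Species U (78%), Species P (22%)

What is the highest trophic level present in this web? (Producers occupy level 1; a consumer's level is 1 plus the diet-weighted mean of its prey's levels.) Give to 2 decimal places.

Species R: 1 + 1 = 2
Species S: 1 + (0.82×1 + 0.18×1) = 2
Species T: 1 + 2 = 3
Species U: 1 + (0.56×2 + 0.14×1 + 0.3×2) = 2.86
Species V: 1 + (0.78×2.86 + 0.22×1) = 3.4508

3.45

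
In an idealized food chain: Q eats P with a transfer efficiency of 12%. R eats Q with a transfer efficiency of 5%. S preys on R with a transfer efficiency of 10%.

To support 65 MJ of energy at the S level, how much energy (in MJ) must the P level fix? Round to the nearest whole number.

108333 MJ

Cumulative transfer efficiency: 0.12 × 0.05 × 0.1 = 0.0006
P energy = 65 / 0.0006 = 108333 MJ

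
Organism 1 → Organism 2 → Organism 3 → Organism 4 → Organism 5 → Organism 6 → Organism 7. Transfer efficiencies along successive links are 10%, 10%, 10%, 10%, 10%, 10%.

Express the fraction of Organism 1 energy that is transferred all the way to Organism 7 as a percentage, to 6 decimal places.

Product of link efficiencies: 0.1 × 0.1 × 0.1 × 0.1 × 0.1 × 0.1 = 0.000001
As a percentage: 0.000001 × 100 = 0.000100%

0.000100%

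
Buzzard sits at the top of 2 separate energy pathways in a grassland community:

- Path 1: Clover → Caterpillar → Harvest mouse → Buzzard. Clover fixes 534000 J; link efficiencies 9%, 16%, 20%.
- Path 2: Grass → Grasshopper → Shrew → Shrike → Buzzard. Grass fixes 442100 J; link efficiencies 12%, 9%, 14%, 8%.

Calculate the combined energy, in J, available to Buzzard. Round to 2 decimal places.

1591.40 J

Path 1: 534000 × 0.09 × 0.16 × 0.2 = 1537.92 J
Path 2: 442100 × 0.12 × 0.09 × 0.14 × 0.08 = 53.476416 J
Total at Buzzard: 1537.92 + 53.476416 = 1591.396416 J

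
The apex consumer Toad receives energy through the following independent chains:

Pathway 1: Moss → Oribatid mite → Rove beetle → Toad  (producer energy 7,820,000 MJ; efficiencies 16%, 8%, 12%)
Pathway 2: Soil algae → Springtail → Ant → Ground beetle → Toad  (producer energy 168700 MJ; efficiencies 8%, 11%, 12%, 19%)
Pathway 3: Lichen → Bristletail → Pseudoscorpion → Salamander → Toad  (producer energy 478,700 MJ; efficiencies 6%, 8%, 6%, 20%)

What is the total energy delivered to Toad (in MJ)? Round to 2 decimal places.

12072.94 MJ

Pathway 1: 7820000 × 0.16 × 0.08 × 0.12 = 12011.52 MJ
Pathway 2: 168700 × 0.08 × 0.11 × 0.12 × 0.19 = 33.847968 MJ
Pathway 3: 478700 × 0.06 × 0.08 × 0.06 × 0.2 = 27.57312 MJ
Total at Toad: 12011.52 + 33.847968 + 27.57312 = 12072.941088 MJ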